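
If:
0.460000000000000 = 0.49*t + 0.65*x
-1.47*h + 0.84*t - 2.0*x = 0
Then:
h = 0.536443148688047 - 2.11856171039845*x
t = 0.938775510204082 - 1.3265306122449*x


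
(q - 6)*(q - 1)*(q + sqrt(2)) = q^3 - 7*q^2 + sqrt(2)*q^2 - 7*sqrt(2)*q + 6*q + 6*sqrt(2)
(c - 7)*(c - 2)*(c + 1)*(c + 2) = c^4 - 6*c^3 - 11*c^2 + 24*c + 28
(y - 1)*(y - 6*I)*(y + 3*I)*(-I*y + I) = -I*y^4 - 3*y^3 + 2*I*y^3 + 6*y^2 - 19*I*y^2 - 3*y + 36*I*y - 18*I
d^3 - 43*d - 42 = (d - 7)*(d + 1)*(d + 6)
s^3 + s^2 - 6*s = s*(s - 2)*(s + 3)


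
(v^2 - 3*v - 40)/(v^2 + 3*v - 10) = (v - 8)/(v - 2)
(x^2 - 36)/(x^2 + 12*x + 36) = (x - 6)/(x + 6)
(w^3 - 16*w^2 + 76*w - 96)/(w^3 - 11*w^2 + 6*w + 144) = (w - 2)/(w + 3)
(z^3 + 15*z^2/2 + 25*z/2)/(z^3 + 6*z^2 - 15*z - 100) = z*(2*z + 5)/(2*(z^2 + z - 20))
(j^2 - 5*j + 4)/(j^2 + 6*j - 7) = (j - 4)/(j + 7)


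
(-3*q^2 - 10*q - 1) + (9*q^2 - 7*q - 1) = 6*q^2 - 17*q - 2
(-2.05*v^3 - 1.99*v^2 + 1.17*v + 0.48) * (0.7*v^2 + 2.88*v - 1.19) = -1.435*v^5 - 7.297*v^4 - 2.4727*v^3 + 6.0737*v^2 - 0.00990000000000002*v - 0.5712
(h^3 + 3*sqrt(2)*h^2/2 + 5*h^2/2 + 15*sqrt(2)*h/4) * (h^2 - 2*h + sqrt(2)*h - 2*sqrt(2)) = h^5 + h^4/2 + 5*sqrt(2)*h^4/2 - 2*h^3 + 5*sqrt(2)*h^3/4 - 25*sqrt(2)*h^2/2 + 3*h^2/2 - 15*h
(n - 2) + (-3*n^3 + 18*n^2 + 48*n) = -3*n^3 + 18*n^2 + 49*n - 2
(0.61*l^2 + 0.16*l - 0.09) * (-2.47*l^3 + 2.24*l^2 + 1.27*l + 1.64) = -1.5067*l^5 + 0.9712*l^4 + 1.3554*l^3 + 1.002*l^2 + 0.1481*l - 0.1476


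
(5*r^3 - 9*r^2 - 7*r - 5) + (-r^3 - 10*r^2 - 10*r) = 4*r^3 - 19*r^2 - 17*r - 5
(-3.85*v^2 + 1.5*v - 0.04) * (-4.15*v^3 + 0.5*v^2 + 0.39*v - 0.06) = 15.9775*v^5 - 8.15*v^4 - 0.5855*v^3 + 0.796*v^2 - 0.1056*v + 0.0024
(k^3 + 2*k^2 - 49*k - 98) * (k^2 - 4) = k^5 + 2*k^4 - 53*k^3 - 106*k^2 + 196*k + 392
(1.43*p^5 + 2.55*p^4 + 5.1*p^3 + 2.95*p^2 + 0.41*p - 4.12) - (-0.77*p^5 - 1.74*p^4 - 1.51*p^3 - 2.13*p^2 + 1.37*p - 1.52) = 2.2*p^5 + 4.29*p^4 + 6.61*p^3 + 5.08*p^2 - 0.96*p - 2.6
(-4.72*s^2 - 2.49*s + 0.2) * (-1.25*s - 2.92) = 5.9*s^3 + 16.8949*s^2 + 7.0208*s - 0.584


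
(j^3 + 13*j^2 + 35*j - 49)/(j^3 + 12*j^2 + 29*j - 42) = (j + 7)/(j + 6)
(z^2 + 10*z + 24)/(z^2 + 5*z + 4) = (z + 6)/(z + 1)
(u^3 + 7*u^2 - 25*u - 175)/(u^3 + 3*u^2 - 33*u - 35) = (u + 5)/(u + 1)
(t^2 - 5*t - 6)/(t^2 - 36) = (t + 1)/(t + 6)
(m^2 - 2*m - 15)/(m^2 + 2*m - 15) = (m^2 - 2*m - 15)/(m^2 + 2*m - 15)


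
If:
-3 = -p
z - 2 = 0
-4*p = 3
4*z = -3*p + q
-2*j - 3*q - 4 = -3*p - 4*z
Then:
No Solution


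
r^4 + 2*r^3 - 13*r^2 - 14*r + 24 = (r - 3)*(r - 1)*(r + 2)*(r + 4)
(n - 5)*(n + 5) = n^2 - 25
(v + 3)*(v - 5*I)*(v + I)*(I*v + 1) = I*v^4 + 5*v^3 + 3*I*v^3 + 15*v^2 + I*v^2 + 5*v + 3*I*v + 15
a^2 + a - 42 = (a - 6)*(a + 7)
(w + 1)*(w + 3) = w^2 + 4*w + 3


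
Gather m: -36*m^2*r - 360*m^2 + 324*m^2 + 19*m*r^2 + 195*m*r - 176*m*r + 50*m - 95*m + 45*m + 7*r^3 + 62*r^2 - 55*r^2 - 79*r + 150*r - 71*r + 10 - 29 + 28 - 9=m^2*(-36*r - 36) + m*(19*r^2 + 19*r) + 7*r^3 + 7*r^2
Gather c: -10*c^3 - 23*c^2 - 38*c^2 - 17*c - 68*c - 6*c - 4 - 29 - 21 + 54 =-10*c^3 - 61*c^2 - 91*c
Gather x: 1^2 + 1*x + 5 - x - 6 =0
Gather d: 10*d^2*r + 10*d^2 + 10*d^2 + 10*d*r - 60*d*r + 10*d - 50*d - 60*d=d^2*(10*r + 20) + d*(-50*r - 100)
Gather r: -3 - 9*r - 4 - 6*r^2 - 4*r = -6*r^2 - 13*r - 7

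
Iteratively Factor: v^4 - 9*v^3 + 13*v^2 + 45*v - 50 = (v + 2)*(v^3 - 11*v^2 + 35*v - 25) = (v - 5)*(v + 2)*(v^2 - 6*v + 5) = (v - 5)^2*(v + 2)*(v - 1)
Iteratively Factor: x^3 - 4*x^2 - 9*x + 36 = (x - 4)*(x^2 - 9) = (x - 4)*(x - 3)*(x + 3)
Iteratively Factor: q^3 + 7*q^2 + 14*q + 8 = (q + 4)*(q^2 + 3*q + 2) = (q + 2)*(q + 4)*(q + 1)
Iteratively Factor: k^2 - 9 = (k - 3)*(k + 3)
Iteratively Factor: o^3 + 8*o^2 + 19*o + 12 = (o + 4)*(o^2 + 4*o + 3) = (o + 1)*(o + 4)*(o + 3)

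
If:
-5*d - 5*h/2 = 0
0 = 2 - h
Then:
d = -1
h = 2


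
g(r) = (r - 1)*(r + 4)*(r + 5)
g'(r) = (r - 1)*(r + 4) + (r - 1)*(r + 5) + (r + 4)*(r + 5) = 3*r^2 + 16*r + 11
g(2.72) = 89.23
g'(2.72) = 76.72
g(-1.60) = -21.22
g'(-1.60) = -6.92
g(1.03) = 0.91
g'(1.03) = 30.66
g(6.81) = 741.74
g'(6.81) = 259.09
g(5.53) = 454.59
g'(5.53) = 191.22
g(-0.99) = -24.02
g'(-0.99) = -1.90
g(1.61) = 22.62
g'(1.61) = 44.54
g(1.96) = 39.82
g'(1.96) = 53.88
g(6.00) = 550.00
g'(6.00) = 215.00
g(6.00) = 550.00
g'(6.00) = 215.00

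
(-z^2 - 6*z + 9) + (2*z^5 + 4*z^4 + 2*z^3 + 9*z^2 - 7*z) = 2*z^5 + 4*z^4 + 2*z^3 + 8*z^2 - 13*z + 9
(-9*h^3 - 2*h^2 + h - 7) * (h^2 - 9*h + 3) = -9*h^5 + 79*h^4 - 8*h^3 - 22*h^2 + 66*h - 21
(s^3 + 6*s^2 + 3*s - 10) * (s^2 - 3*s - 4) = s^5 + 3*s^4 - 19*s^3 - 43*s^2 + 18*s + 40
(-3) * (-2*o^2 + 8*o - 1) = 6*o^2 - 24*o + 3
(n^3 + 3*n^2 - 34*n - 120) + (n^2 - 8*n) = n^3 + 4*n^2 - 42*n - 120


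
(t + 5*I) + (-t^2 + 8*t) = -t^2 + 9*t + 5*I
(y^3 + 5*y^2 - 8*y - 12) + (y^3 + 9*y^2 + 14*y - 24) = 2*y^3 + 14*y^2 + 6*y - 36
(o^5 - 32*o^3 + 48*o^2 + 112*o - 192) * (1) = o^5 - 32*o^3 + 48*o^2 + 112*o - 192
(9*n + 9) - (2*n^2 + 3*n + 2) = -2*n^2 + 6*n + 7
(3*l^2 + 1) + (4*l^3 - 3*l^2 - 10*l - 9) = 4*l^3 - 10*l - 8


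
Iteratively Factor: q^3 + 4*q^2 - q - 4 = (q + 1)*(q^2 + 3*q - 4) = (q + 1)*(q + 4)*(q - 1)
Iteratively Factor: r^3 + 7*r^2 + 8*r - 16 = (r + 4)*(r^2 + 3*r - 4) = (r - 1)*(r + 4)*(r + 4)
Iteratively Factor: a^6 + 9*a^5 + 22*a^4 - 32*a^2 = (a + 4)*(a^5 + 5*a^4 + 2*a^3 - 8*a^2) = (a - 1)*(a + 4)*(a^4 + 6*a^3 + 8*a^2) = (a - 1)*(a + 4)^2*(a^3 + 2*a^2) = (a - 1)*(a + 2)*(a + 4)^2*(a^2) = a*(a - 1)*(a + 2)*(a + 4)^2*(a)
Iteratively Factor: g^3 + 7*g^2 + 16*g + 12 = (g + 2)*(g^2 + 5*g + 6) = (g + 2)^2*(g + 3)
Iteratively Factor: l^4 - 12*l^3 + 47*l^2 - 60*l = (l - 4)*(l^3 - 8*l^2 + 15*l) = l*(l - 4)*(l^2 - 8*l + 15) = l*(l - 4)*(l - 3)*(l - 5)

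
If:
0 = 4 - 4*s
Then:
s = 1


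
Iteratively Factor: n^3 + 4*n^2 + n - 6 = (n + 3)*(n^2 + n - 2) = (n + 2)*(n + 3)*(n - 1)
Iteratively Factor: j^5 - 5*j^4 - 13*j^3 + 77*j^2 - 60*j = (j - 1)*(j^4 - 4*j^3 - 17*j^2 + 60*j) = (j - 1)*(j + 4)*(j^3 - 8*j^2 + 15*j) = (j - 5)*(j - 1)*(j + 4)*(j^2 - 3*j) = j*(j - 5)*(j - 1)*(j + 4)*(j - 3)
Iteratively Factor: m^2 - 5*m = (m)*(m - 5)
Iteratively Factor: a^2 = (a)*(a)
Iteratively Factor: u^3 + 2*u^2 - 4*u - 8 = (u + 2)*(u^2 - 4) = (u + 2)^2*(u - 2)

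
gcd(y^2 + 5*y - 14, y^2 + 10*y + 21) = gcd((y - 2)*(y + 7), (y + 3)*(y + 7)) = y + 7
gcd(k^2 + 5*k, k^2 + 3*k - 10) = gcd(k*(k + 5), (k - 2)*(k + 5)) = k + 5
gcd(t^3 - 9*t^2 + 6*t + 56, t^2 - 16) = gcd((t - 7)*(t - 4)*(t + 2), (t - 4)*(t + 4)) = t - 4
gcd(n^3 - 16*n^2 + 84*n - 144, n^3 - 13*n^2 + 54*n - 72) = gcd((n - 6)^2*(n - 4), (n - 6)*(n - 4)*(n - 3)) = n^2 - 10*n + 24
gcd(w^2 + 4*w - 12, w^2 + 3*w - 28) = 1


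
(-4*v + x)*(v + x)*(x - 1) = -4*v^2*x + 4*v^2 - 3*v*x^2 + 3*v*x + x^3 - x^2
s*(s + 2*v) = s^2 + 2*s*v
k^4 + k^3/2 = k^3*(k + 1/2)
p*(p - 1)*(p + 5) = p^3 + 4*p^2 - 5*p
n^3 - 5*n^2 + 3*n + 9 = (n - 3)^2*(n + 1)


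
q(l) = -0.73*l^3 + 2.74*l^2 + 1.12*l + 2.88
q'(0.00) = 1.12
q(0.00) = 2.88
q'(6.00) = -44.84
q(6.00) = -49.44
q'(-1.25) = -9.15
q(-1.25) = 7.19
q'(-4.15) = -59.34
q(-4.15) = 97.60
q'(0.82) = 4.14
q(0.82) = 5.24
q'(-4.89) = -78.04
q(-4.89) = 148.28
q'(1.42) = 4.49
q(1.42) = 7.91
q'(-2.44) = -25.29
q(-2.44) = 27.06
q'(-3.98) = -55.38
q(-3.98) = 87.85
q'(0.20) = 2.13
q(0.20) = 3.21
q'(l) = -2.19*l^2 + 5.48*l + 1.12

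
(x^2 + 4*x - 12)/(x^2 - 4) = (x + 6)/(x + 2)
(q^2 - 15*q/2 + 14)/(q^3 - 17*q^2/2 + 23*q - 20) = (2*q - 7)/(2*q^2 - 9*q + 10)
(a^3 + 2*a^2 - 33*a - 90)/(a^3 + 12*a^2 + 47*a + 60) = (a - 6)/(a + 4)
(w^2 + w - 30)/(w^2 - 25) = (w + 6)/(w + 5)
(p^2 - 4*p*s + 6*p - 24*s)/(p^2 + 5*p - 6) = (p - 4*s)/(p - 1)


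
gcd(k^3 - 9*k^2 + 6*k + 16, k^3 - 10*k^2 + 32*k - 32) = k - 2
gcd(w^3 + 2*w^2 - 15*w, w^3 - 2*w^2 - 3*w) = w^2 - 3*w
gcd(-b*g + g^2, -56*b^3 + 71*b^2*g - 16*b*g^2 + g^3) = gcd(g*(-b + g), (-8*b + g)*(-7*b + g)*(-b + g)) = b - g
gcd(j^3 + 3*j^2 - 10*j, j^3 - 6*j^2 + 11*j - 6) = j - 2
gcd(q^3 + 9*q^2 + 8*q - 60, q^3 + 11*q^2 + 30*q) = q^2 + 11*q + 30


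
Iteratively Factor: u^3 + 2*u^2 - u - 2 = (u + 2)*(u^2 - 1) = (u + 1)*(u + 2)*(u - 1)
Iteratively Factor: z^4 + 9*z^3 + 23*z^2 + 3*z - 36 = (z + 4)*(z^3 + 5*z^2 + 3*z - 9) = (z + 3)*(z + 4)*(z^2 + 2*z - 3) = (z + 3)^2*(z + 4)*(z - 1)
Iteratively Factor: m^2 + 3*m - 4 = (m - 1)*(m + 4)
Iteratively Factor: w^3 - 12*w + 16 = (w - 2)*(w^2 + 2*w - 8) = (w - 2)^2*(w + 4)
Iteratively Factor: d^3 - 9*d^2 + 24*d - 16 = (d - 4)*(d^2 - 5*d + 4) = (d - 4)*(d - 1)*(d - 4)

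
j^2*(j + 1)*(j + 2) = j^4 + 3*j^3 + 2*j^2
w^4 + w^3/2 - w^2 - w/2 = w*(w - 1)*(w + 1/2)*(w + 1)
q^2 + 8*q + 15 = (q + 3)*(q + 5)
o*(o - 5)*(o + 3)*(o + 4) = o^4 + 2*o^3 - 23*o^2 - 60*o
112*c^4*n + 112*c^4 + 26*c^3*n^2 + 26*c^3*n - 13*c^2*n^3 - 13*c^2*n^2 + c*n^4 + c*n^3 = (-8*c + n)*(-7*c + n)*(2*c + n)*(c*n + c)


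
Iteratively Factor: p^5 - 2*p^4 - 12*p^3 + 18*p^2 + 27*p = (p - 3)*(p^4 + p^3 - 9*p^2 - 9*p) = (p - 3)^2*(p^3 + 4*p^2 + 3*p) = (p - 3)^2*(p + 3)*(p^2 + p) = p*(p - 3)^2*(p + 3)*(p + 1)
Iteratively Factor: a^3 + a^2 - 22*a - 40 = (a + 4)*(a^2 - 3*a - 10) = (a + 2)*(a + 4)*(a - 5)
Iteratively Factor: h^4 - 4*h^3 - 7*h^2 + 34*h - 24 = (h + 3)*(h^3 - 7*h^2 + 14*h - 8) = (h - 4)*(h + 3)*(h^2 - 3*h + 2) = (h - 4)*(h - 2)*(h + 3)*(h - 1)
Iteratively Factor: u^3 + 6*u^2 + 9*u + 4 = (u + 1)*(u^2 + 5*u + 4) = (u + 1)^2*(u + 4)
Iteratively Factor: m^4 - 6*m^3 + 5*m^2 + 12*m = (m + 1)*(m^3 - 7*m^2 + 12*m) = (m - 4)*(m + 1)*(m^2 - 3*m) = m*(m - 4)*(m + 1)*(m - 3)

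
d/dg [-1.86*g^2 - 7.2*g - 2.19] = -3.72*g - 7.2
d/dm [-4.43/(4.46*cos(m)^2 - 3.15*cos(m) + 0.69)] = (13.9545 - 39.5156*cos(m))*sin(m)/(4.46*cos(m)^2 - 3.15*cos(m) + 0.69)^2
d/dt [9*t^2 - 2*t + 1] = 18*t - 2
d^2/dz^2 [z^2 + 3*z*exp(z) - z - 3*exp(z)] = 3*z*exp(z) + 3*exp(z) + 2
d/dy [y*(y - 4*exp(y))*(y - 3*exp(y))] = -7*y^2*exp(y) + 3*y^2 + 24*y*exp(2*y) - 14*y*exp(y) + 12*exp(2*y)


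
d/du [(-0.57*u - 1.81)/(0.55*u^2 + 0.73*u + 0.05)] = (0.3135*u^2 + 1.991*u + 1.2928)/(0.3025*u^4 + 0.803*u^3 + 0.5879*u^2 + 0.073*u + 0.0025)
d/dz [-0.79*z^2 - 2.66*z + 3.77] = -1.58*z - 2.66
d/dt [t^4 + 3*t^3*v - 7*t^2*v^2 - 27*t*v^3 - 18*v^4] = 4*t^3 + 9*t^2*v - 14*t*v^2 - 27*v^3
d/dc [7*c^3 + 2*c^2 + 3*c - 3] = 21*c^2 + 4*c + 3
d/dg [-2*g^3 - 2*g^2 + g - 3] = -6*g^2 - 4*g + 1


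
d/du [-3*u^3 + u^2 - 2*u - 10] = -9*u^2 + 2*u - 2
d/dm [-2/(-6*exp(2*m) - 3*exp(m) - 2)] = (-24*exp(m) - 6)*exp(m)/(6*exp(2*m) + 3*exp(m) + 2)^2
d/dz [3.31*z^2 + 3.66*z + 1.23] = 6.62*z + 3.66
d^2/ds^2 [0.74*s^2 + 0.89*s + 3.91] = 1.48000000000000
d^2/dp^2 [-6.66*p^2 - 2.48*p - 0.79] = -13.3200000000000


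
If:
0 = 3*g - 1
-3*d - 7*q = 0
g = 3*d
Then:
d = 1/9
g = 1/3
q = -1/21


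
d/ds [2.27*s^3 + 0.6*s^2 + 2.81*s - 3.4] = 6.81*s^2 + 1.2*s + 2.81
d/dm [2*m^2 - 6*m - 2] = 4*m - 6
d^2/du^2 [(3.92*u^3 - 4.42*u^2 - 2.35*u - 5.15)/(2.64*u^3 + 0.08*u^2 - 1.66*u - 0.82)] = (-5.6843418860808e-14*u^7 - 63.267072*u^6 + 4.80268799999999*u^5 - 448.088256*u^4 - 151.043808*u^3 + 104.446752*u^2 - 47.898912*u - 28.604736)/(18.399744*u^9 + 1.672704*u^8 - 34.65792*u^7 - 19.248256*u^6 + 20.753376*u^5 + 22.207008*u^4 + 1.404488*u^3 - 6.6174*u^2 - 3.348552*u - 0.551368)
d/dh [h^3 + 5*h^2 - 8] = h*(3*h + 10)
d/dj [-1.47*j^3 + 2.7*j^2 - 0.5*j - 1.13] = -4.41*j^2 + 5.4*j - 0.5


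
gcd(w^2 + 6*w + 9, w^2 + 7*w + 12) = w + 3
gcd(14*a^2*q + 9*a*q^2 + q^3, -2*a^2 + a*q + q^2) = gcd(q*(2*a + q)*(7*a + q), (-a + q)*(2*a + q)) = 2*a + q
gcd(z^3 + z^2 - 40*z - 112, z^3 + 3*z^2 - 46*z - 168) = z^2 - 3*z - 28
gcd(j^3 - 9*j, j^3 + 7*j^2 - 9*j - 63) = j^2 - 9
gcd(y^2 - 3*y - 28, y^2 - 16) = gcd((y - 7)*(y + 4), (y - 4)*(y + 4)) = y + 4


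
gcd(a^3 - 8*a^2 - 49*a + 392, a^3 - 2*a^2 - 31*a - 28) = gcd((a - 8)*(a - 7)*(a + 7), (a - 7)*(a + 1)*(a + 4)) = a - 7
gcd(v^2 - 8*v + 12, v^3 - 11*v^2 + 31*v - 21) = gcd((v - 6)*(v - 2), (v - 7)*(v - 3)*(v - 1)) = 1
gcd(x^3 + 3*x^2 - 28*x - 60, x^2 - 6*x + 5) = x - 5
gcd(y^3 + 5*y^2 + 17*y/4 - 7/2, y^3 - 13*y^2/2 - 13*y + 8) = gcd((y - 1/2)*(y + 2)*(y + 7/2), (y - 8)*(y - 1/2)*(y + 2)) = y^2 + 3*y/2 - 1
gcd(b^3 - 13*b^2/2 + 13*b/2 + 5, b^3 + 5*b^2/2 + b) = b + 1/2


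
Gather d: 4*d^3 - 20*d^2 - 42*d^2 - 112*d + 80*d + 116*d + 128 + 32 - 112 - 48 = 4*d^3 - 62*d^2 + 84*d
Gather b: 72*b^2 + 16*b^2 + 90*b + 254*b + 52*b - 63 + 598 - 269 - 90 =88*b^2 + 396*b + 176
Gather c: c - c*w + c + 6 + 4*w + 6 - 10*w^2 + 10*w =c*(2 - w) - 10*w^2 + 14*w + 12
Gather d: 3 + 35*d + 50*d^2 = 50*d^2 + 35*d + 3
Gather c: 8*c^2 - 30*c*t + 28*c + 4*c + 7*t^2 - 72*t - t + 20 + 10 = 8*c^2 + c*(32 - 30*t) + 7*t^2 - 73*t + 30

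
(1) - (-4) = 5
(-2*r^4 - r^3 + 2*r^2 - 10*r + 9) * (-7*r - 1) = 14*r^5 + 9*r^4 - 13*r^3 + 68*r^2 - 53*r - 9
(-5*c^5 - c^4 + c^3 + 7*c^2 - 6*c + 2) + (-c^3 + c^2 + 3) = -5*c^5 - c^4 + 8*c^2 - 6*c + 5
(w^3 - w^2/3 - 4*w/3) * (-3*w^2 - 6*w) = -3*w^5 - 5*w^4 + 6*w^3 + 8*w^2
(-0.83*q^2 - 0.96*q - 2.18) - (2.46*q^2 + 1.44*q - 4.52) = -3.29*q^2 - 2.4*q + 2.34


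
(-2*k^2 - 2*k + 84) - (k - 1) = -2*k^2 - 3*k + 85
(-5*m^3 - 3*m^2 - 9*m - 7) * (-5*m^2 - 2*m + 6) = 25*m^5 + 25*m^4 + 21*m^3 + 35*m^2 - 40*m - 42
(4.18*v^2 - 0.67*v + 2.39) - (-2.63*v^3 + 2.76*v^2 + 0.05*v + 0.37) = 2.63*v^3 + 1.42*v^2 - 0.72*v + 2.02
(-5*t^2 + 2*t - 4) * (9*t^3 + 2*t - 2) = -45*t^5 + 18*t^4 - 46*t^3 + 14*t^2 - 12*t + 8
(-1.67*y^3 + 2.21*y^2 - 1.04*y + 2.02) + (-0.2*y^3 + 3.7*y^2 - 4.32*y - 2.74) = -1.87*y^3 + 5.91*y^2 - 5.36*y - 0.72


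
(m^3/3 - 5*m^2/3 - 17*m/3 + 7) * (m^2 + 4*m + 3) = m^5/3 - m^4/3 - 34*m^3/3 - 62*m^2/3 + 11*m + 21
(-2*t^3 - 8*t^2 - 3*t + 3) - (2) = -2*t^3 - 8*t^2 - 3*t + 1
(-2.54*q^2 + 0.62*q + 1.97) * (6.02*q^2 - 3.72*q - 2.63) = -15.2908*q^4 + 13.1812*q^3 + 16.2332*q^2 - 8.959*q - 5.1811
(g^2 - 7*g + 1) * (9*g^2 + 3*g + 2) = 9*g^4 - 60*g^3 - 10*g^2 - 11*g + 2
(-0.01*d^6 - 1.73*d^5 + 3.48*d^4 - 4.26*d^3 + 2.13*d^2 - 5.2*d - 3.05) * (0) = 0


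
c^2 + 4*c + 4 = (c + 2)^2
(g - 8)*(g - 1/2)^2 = g^3 - 9*g^2 + 33*g/4 - 2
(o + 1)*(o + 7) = o^2 + 8*o + 7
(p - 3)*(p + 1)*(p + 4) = p^3 + 2*p^2 - 11*p - 12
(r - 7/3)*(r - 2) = r^2 - 13*r/3 + 14/3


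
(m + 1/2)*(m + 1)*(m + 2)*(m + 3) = m^4 + 13*m^3/2 + 14*m^2 + 23*m/2 + 3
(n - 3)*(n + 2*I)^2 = n^3 - 3*n^2 + 4*I*n^2 - 4*n - 12*I*n + 12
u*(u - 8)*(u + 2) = u^3 - 6*u^2 - 16*u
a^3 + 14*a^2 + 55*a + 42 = (a + 1)*(a + 6)*(a + 7)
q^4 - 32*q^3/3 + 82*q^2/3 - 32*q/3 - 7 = (q - 7)*(q - 3)*(q - 1)*(q + 1/3)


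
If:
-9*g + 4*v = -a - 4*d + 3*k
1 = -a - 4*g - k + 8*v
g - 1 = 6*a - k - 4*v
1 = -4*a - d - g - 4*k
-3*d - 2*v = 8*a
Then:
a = -69/1105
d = 56/1105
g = 577/3315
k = -808/3315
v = 192/1105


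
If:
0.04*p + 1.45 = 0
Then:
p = -36.25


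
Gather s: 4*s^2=4*s^2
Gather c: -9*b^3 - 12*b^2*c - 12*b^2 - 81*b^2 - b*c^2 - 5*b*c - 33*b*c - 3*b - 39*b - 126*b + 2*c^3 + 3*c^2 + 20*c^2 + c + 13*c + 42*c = -9*b^3 - 93*b^2 - 168*b + 2*c^3 + c^2*(23 - b) + c*(-12*b^2 - 38*b + 56)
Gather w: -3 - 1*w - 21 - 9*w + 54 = 30 - 10*w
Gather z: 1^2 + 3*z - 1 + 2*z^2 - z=2*z^2 + 2*z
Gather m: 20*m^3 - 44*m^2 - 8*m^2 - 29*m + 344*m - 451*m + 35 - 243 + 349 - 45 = 20*m^3 - 52*m^2 - 136*m + 96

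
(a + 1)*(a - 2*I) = a^2 + a - 2*I*a - 2*I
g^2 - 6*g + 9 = (g - 3)^2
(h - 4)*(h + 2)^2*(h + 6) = h^4 + 6*h^3 - 12*h^2 - 88*h - 96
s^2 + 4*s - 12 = (s - 2)*(s + 6)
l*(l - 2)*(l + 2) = l^3 - 4*l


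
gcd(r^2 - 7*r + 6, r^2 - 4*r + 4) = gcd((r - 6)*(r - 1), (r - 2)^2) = 1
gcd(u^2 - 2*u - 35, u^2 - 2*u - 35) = u^2 - 2*u - 35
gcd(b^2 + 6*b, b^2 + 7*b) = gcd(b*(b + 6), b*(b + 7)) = b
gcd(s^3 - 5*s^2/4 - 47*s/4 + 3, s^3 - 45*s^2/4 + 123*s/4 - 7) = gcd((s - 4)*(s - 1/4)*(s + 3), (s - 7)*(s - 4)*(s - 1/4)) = s^2 - 17*s/4 + 1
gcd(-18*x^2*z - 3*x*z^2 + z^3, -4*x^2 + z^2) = 1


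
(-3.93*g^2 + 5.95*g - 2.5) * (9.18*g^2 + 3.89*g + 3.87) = -36.0774*g^4 + 39.3333*g^3 - 15.0136*g^2 + 13.3015*g - 9.675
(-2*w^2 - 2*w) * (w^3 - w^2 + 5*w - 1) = -2*w^5 - 8*w^3 - 8*w^2 + 2*w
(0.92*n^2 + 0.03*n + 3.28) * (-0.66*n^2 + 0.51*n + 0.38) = -0.6072*n^4 + 0.4494*n^3 - 1.7999*n^2 + 1.6842*n + 1.2464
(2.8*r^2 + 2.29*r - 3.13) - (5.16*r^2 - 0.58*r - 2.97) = -2.36*r^2 + 2.87*r - 0.16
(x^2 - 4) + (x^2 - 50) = 2*x^2 - 54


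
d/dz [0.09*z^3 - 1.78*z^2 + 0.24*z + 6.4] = 0.27*z^2 - 3.56*z + 0.24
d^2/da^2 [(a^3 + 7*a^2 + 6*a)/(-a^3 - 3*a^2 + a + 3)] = 2*(-4*a^3 - 9*a^2 - 54*a - 45)/(a^6 + 6*a^5 + 3*a^4 - 28*a^3 - 9*a^2 + 54*a - 27)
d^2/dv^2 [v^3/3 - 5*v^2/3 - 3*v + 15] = 2*v - 10/3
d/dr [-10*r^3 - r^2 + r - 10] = -30*r^2 - 2*r + 1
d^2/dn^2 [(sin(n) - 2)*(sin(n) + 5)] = -3*sin(n) + 2*cos(2*n)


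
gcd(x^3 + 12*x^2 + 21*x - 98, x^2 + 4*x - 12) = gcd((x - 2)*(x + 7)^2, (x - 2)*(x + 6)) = x - 2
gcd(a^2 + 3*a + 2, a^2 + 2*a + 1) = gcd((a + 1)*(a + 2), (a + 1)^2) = a + 1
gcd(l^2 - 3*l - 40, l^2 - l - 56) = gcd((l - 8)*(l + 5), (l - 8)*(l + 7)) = l - 8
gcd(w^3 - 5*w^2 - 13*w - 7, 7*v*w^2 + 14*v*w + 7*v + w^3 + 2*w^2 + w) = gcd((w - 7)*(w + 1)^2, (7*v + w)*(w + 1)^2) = w^2 + 2*w + 1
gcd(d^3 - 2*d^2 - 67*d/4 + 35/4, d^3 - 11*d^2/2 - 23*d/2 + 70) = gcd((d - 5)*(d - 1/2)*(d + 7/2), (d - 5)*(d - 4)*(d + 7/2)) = d^2 - 3*d/2 - 35/2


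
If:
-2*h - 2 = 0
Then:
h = -1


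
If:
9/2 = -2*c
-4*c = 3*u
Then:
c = -9/4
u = 3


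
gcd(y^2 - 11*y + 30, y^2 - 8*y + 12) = y - 6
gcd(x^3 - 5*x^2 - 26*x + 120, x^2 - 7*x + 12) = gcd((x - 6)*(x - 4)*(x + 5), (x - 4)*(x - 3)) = x - 4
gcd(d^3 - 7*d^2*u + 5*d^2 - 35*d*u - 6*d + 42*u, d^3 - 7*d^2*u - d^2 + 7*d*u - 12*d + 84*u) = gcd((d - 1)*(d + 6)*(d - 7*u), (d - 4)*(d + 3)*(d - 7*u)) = -d + 7*u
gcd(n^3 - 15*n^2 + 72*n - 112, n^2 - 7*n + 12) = n - 4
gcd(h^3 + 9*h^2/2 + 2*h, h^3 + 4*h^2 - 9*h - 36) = h + 4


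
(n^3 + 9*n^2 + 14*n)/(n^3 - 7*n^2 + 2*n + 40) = n*(n + 7)/(n^2 - 9*n + 20)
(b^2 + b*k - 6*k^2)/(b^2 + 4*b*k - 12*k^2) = (b + 3*k)/(b + 6*k)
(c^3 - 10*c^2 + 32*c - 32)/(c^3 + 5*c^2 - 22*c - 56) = (c^2 - 6*c + 8)/(c^2 + 9*c + 14)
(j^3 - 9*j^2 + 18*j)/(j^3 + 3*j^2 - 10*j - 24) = j*(j - 6)/(j^2 + 6*j + 8)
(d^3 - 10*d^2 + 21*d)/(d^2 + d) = (d^2 - 10*d + 21)/(d + 1)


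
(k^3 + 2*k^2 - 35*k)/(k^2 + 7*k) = k - 5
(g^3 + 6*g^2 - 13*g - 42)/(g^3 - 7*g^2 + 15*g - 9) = (g^2 + 9*g + 14)/(g^2 - 4*g + 3)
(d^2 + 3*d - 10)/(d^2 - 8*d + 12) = (d + 5)/(d - 6)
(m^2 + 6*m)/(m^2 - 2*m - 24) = m*(m + 6)/(m^2 - 2*m - 24)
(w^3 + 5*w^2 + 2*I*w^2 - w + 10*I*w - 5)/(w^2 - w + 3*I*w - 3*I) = (w^3 + w^2*(5 + 2*I) + w*(-1 + 10*I) - 5)/(w^2 + w*(-1 + 3*I) - 3*I)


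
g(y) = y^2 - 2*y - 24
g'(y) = 2*y - 2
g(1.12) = -24.99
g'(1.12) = 0.24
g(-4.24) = 2.46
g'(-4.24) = -10.48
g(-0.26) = -23.41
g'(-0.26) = -2.52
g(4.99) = -9.08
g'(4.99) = 7.98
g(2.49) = -22.78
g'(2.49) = 2.98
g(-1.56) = -18.45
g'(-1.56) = -5.12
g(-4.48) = 5.03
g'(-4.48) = -10.96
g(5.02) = -8.84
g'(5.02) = 8.04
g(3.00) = -21.00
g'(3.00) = 4.00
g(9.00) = 39.00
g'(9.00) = 16.00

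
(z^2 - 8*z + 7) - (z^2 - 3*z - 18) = 25 - 5*z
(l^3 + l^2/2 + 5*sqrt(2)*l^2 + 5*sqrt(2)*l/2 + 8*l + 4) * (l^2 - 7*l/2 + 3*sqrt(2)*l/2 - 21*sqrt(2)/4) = l^5 - 3*l^4 + 13*sqrt(2)*l^4/2 - 39*sqrt(2)*l^3/2 + 85*l^3/4 - 69*l^2 + 5*sqrt(2)*l^2/8 - 36*sqrt(2)*l - 161*l/4 - 21*sqrt(2)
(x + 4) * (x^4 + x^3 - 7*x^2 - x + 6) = x^5 + 5*x^4 - 3*x^3 - 29*x^2 + 2*x + 24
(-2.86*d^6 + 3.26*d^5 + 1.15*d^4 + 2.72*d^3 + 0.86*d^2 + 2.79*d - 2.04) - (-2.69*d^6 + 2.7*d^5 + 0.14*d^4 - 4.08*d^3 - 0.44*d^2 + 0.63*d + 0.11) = -0.17*d^6 + 0.56*d^5 + 1.01*d^4 + 6.8*d^3 + 1.3*d^2 + 2.16*d - 2.15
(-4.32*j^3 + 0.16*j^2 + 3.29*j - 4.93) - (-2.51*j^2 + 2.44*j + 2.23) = -4.32*j^3 + 2.67*j^2 + 0.85*j - 7.16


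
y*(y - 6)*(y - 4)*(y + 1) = y^4 - 9*y^3 + 14*y^2 + 24*y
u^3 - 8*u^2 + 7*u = u*(u - 7)*(u - 1)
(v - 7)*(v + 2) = v^2 - 5*v - 14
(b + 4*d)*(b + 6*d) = b^2 + 10*b*d + 24*d^2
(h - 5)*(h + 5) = h^2 - 25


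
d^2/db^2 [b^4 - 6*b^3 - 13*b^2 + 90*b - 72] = 12*b^2 - 36*b - 26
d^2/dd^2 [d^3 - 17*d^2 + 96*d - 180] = 6*d - 34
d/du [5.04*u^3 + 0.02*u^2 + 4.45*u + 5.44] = 15.12*u^2 + 0.04*u + 4.45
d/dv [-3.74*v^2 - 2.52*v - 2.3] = -7.48*v - 2.52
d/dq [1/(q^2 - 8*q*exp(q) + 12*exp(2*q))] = 2*(4*q*exp(q) - q - 12*exp(2*q) + 4*exp(q))/(q^2 - 8*q*exp(q) + 12*exp(2*q))^2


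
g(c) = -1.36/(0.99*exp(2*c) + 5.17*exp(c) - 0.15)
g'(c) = -1.36*(-1.98*exp(2*c) - 5.17*exp(c))/(0.99*exp(2*c) + 5.17*exp(c) - 0.15)^2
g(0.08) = -0.21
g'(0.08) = 0.25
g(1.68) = -0.02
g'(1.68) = 0.04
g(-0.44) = -0.38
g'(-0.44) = 0.44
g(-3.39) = -53.55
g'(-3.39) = 372.15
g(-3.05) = -14.01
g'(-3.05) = 35.98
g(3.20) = -0.00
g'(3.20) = 0.00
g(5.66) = -0.00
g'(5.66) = 0.00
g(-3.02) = -12.99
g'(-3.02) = 31.91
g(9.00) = 0.00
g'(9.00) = 0.00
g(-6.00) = 9.91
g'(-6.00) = 0.93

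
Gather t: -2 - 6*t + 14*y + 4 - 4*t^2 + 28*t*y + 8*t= -4*t^2 + t*(28*y + 2) + 14*y + 2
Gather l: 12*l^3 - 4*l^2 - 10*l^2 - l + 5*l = 12*l^3 - 14*l^2 + 4*l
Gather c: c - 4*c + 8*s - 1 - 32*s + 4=-3*c - 24*s + 3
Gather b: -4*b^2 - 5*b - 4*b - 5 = -4*b^2 - 9*b - 5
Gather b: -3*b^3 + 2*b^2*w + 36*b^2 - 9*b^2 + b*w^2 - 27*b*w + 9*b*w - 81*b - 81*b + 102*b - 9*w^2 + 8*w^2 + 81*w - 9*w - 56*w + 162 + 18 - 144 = -3*b^3 + b^2*(2*w + 27) + b*(w^2 - 18*w - 60) - w^2 + 16*w + 36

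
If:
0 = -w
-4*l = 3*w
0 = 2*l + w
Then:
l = 0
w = 0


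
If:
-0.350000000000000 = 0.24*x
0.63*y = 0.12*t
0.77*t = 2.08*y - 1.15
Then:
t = -3.08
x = -1.46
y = -0.59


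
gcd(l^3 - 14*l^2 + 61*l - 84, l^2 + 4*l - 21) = l - 3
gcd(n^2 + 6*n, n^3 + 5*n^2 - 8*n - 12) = n + 6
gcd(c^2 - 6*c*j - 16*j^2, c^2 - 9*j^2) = 1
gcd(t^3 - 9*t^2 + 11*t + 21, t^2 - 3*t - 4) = t + 1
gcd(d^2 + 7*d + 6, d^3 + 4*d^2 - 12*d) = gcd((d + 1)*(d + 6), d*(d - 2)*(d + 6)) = d + 6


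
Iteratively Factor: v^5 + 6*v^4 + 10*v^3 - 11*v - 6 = (v + 1)*(v^4 + 5*v^3 + 5*v^2 - 5*v - 6) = (v + 1)^2*(v^3 + 4*v^2 + v - 6) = (v + 1)^2*(v + 3)*(v^2 + v - 2) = (v - 1)*(v + 1)^2*(v + 3)*(v + 2)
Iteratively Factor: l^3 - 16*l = (l - 4)*(l^2 + 4*l) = l*(l - 4)*(l + 4)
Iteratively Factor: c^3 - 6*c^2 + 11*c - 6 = (c - 1)*(c^2 - 5*c + 6) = (c - 2)*(c - 1)*(c - 3)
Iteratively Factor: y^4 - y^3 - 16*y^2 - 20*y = (y + 2)*(y^3 - 3*y^2 - 10*y) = y*(y + 2)*(y^2 - 3*y - 10) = y*(y - 5)*(y + 2)*(y + 2)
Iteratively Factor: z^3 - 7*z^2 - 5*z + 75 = (z + 3)*(z^2 - 10*z + 25) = (z - 5)*(z + 3)*(z - 5)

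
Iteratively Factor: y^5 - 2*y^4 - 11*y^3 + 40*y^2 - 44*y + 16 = (y - 1)*(y^4 - y^3 - 12*y^2 + 28*y - 16) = (y - 2)*(y - 1)*(y^3 + y^2 - 10*y + 8) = (y - 2)^2*(y - 1)*(y^2 + 3*y - 4) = (y - 2)^2*(y - 1)*(y + 4)*(y - 1)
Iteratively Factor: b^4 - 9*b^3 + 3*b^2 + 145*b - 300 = (b - 5)*(b^3 - 4*b^2 - 17*b + 60) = (b - 5)*(b + 4)*(b^2 - 8*b + 15) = (b - 5)*(b - 3)*(b + 4)*(b - 5)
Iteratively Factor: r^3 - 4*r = (r - 2)*(r^2 + 2*r) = (r - 2)*(r + 2)*(r)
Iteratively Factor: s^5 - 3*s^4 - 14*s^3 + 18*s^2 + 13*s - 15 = (s - 5)*(s^4 + 2*s^3 - 4*s^2 - 2*s + 3) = (s - 5)*(s + 3)*(s^3 - s^2 - s + 1) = (s - 5)*(s + 1)*(s + 3)*(s^2 - 2*s + 1) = (s - 5)*(s - 1)*(s + 1)*(s + 3)*(s - 1)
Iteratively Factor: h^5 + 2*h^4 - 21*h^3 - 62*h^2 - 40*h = (h - 5)*(h^4 + 7*h^3 + 14*h^2 + 8*h) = (h - 5)*(h + 4)*(h^3 + 3*h^2 + 2*h) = (h - 5)*(h + 2)*(h + 4)*(h^2 + h) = (h - 5)*(h + 1)*(h + 2)*(h + 4)*(h)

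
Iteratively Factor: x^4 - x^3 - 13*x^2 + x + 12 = (x + 1)*(x^3 - 2*x^2 - 11*x + 12) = (x - 1)*(x + 1)*(x^2 - x - 12) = (x - 1)*(x + 1)*(x + 3)*(x - 4)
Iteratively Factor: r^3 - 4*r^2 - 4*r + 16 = (r + 2)*(r^2 - 6*r + 8) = (r - 4)*(r + 2)*(r - 2)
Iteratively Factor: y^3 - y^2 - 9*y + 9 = (y - 3)*(y^2 + 2*y - 3) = (y - 3)*(y - 1)*(y + 3)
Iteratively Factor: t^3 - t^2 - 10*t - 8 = (t + 2)*(t^2 - 3*t - 4) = (t - 4)*(t + 2)*(t + 1)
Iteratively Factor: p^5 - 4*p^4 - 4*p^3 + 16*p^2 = (p - 2)*(p^4 - 2*p^3 - 8*p^2) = (p - 2)*(p + 2)*(p^3 - 4*p^2) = (p - 4)*(p - 2)*(p + 2)*(p^2) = p*(p - 4)*(p - 2)*(p + 2)*(p)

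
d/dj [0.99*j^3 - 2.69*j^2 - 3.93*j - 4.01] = 2.97*j^2 - 5.38*j - 3.93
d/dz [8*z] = 8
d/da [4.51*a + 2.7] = 4.51000000000000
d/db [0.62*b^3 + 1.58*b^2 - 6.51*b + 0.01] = 1.86*b^2 + 3.16*b - 6.51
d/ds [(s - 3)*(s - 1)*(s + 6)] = 3*s^2 + 4*s - 21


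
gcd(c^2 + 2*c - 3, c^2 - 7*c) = 1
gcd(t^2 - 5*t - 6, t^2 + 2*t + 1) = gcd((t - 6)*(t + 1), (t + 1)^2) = t + 1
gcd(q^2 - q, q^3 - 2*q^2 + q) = q^2 - q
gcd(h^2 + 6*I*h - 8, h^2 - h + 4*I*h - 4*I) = h + 4*I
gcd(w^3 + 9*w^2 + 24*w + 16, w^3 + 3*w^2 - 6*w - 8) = w^2 + 5*w + 4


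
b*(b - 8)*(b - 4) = b^3 - 12*b^2 + 32*b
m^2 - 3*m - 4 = (m - 4)*(m + 1)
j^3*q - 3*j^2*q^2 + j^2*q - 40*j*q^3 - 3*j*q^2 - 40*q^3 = (j - 8*q)*(j + 5*q)*(j*q + q)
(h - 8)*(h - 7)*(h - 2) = h^3 - 17*h^2 + 86*h - 112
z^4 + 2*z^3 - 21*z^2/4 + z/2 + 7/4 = (z - 1)^2*(z + 1/2)*(z + 7/2)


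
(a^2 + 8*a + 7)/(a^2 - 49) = (a + 1)/(a - 7)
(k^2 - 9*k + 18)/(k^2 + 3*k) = (k^2 - 9*k + 18)/(k*(k + 3))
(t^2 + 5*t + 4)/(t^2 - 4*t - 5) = (t + 4)/(t - 5)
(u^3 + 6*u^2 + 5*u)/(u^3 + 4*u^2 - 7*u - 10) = u/(u - 2)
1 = 1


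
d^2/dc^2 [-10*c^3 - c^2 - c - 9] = -60*c - 2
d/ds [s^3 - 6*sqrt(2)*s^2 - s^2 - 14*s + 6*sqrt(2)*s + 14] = 3*s^2 - 12*sqrt(2)*s - 2*s - 14 + 6*sqrt(2)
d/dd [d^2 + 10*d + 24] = 2*d + 10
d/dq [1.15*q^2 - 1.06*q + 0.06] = 2.3*q - 1.06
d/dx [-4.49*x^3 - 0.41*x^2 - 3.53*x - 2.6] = -13.47*x^2 - 0.82*x - 3.53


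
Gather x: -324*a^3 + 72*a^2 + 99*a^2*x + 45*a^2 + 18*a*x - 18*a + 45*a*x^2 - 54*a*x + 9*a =-324*a^3 + 117*a^2 + 45*a*x^2 - 9*a + x*(99*a^2 - 36*a)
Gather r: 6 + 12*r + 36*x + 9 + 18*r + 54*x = 30*r + 90*x + 15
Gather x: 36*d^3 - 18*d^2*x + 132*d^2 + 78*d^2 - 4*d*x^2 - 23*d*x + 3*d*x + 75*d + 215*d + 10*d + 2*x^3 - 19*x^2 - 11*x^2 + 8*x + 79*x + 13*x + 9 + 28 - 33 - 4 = 36*d^3 + 210*d^2 + 300*d + 2*x^3 + x^2*(-4*d - 30) + x*(-18*d^2 - 20*d + 100)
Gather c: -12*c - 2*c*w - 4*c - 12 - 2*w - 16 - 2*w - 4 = c*(-2*w - 16) - 4*w - 32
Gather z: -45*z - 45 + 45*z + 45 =0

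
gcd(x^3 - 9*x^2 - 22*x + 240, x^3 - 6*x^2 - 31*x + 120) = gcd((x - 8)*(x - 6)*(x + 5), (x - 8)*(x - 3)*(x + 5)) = x^2 - 3*x - 40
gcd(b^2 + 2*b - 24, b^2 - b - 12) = b - 4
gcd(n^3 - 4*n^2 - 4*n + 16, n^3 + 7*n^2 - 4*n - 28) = n^2 - 4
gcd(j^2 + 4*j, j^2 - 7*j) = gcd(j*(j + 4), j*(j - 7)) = j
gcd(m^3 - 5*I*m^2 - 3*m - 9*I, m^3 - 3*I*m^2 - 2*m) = 1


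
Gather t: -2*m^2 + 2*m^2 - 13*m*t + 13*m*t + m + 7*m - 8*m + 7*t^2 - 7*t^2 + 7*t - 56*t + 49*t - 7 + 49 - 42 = 0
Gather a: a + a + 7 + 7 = 2*a + 14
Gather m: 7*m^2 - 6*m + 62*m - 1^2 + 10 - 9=7*m^2 + 56*m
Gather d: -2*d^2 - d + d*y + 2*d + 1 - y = -2*d^2 + d*(y + 1) - y + 1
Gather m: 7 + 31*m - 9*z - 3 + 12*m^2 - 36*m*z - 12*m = 12*m^2 + m*(19 - 36*z) - 9*z + 4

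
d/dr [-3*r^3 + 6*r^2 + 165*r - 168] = -9*r^2 + 12*r + 165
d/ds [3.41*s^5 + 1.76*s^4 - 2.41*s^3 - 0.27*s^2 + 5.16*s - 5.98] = 17.05*s^4 + 7.04*s^3 - 7.23*s^2 - 0.54*s + 5.16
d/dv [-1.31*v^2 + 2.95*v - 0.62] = 2.95 - 2.62*v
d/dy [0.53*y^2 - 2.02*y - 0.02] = 1.06*y - 2.02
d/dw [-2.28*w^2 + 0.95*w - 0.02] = 0.95 - 4.56*w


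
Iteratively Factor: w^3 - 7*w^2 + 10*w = (w)*(w^2 - 7*w + 10) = w*(w - 5)*(w - 2)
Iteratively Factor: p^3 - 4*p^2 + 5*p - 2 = (p - 1)*(p^2 - 3*p + 2) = (p - 2)*(p - 1)*(p - 1)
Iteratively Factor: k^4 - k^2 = (k)*(k^3 - k) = k^2*(k^2 - 1) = k^2*(k - 1)*(k + 1)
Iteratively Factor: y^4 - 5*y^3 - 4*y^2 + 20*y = (y + 2)*(y^3 - 7*y^2 + 10*y) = y*(y + 2)*(y^2 - 7*y + 10) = y*(y - 2)*(y + 2)*(y - 5)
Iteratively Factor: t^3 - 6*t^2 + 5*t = (t)*(t^2 - 6*t + 5) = t*(t - 5)*(t - 1)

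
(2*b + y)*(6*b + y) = 12*b^2 + 8*b*y + y^2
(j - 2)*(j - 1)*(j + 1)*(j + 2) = j^4 - 5*j^2 + 4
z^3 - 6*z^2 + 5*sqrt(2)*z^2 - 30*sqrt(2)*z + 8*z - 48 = (z - 6)*(z + sqrt(2))*(z + 4*sqrt(2))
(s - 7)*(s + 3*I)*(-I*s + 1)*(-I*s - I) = -s^4 + 6*s^3 - 4*I*s^3 + 10*s^2 + 24*I*s^2 - 18*s + 28*I*s - 21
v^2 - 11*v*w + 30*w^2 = (v - 6*w)*(v - 5*w)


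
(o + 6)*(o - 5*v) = o^2 - 5*o*v + 6*o - 30*v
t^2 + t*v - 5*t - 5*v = (t - 5)*(t + v)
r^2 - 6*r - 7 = (r - 7)*(r + 1)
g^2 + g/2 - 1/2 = (g - 1/2)*(g + 1)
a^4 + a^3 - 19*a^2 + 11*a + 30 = (a - 3)*(a - 2)*(a + 1)*(a + 5)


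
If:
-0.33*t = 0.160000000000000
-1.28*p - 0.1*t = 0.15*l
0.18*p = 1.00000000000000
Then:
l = -47.08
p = 5.56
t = -0.48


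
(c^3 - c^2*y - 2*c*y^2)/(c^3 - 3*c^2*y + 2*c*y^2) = (-c - y)/(-c + y)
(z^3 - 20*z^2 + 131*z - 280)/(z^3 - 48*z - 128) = (z^2 - 12*z + 35)/(z^2 + 8*z + 16)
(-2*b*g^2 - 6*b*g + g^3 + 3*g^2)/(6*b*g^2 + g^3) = (-2*b*g - 6*b + g^2 + 3*g)/(g*(6*b + g))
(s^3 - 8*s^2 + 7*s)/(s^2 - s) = s - 7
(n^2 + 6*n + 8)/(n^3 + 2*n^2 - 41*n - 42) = (n^2 + 6*n + 8)/(n^3 + 2*n^2 - 41*n - 42)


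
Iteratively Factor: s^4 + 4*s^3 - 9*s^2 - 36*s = (s - 3)*(s^3 + 7*s^2 + 12*s) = s*(s - 3)*(s^2 + 7*s + 12) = s*(s - 3)*(s + 4)*(s + 3)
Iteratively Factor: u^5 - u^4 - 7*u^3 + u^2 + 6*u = (u)*(u^4 - u^3 - 7*u^2 + u + 6) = u*(u + 2)*(u^3 - 3*u^2 - u + 3) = u*(u - 3)*(u + 2)*(u^2 - 1) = u*(u - 3)*(u - 1)*(u + 2)*(u + 1)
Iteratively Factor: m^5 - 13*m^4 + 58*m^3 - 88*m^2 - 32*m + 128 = (m + 1)*(m^4 - 14*m^3 + 72*m^2 - 160*m + 128) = (m - 2)*(m + 1)*(m^3 - 12*m^2 + 48*m - 64) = (m - 4)*(m - 2)*(m + 1)*(m^2 - 8*m + 16) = (m - 4)^2*(m - 2)*(m + 1)*(m - 4)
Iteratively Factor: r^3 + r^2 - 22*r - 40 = (r + 2)*(r^2 - r - 20) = (r - 5)*(r + 2)*(r + 4)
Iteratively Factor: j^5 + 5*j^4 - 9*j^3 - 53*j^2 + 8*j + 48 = (j + 1)*(j^4 + 4*j^3 - 13*j^2 - 40*j + 48) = (j - 3)*(j + 1)*(j^3 + 7*j^2 + 8*j - 16) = (j - 3)*(j + 1)*(j + 4)*(j^2 + 3*j - 4) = (j - 3)*(j - 1)*(j + 1)*(j + 4)*(j + 4)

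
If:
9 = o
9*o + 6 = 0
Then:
No Solution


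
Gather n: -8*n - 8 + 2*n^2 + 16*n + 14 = 2*n^2 + 8*n + 6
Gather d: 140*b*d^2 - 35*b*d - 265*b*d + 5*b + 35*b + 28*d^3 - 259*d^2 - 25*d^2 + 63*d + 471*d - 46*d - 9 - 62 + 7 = 40*b + 28*d^3 + d^2*(140*b - 284) + d*(488 - 300*b) - 64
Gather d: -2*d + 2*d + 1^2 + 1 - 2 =0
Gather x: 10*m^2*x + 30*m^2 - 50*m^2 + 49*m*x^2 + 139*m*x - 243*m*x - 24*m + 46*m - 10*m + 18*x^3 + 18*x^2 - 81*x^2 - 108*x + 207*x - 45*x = -20*m^2 + 12*m + 18*x^3 + x^2*(49*m - 63) + x*(10*m^2 - 104*m + 54)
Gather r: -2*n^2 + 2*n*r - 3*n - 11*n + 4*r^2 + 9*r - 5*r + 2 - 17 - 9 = -2*n^2 - 14*n + 4*r^2 + r*(2*n + 4) - 24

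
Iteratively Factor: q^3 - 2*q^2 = (q)*(q^2 - 2*q) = q*(q - 2)*(q)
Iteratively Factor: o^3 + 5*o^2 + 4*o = (o)*(o^2 + 5*o + 4) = o*(o + 4)*(o + 1)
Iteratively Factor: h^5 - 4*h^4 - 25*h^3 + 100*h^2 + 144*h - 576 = (h + 4)*(h^4 - 8*h^3 + 7*h^2 + 72*h - 144) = (h - 3)*(h + 4)*(h^3 - 5*h^2 - 8*h + 48) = (h - 3)*(h + 3)*(h + 4)*(h^2 - 8*h + 16) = (h - 4)*(h - 3)*(h + 3)*(h + 4)*(h - 4)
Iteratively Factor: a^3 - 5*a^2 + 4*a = (a)*(a^2 - 5*a + 4) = a*(a - 1)*(a - 4)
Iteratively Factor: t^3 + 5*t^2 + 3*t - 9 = (t + 3)*(t^2 + 2*t - 3) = (t + 3)^2*(t - 1)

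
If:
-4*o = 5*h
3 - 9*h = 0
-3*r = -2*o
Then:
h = 1/3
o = -5/12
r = -5/18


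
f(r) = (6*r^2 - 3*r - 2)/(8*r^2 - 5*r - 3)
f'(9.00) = 0.00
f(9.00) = 0.76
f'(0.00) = -0.11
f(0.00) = 0.67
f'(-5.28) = -0.00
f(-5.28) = 0.73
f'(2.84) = -0.03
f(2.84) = 0.80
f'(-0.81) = -0.04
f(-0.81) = 0.69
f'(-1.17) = -0.02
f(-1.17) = 0.70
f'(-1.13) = -0.03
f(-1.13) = 0.70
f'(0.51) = -0.38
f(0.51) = 0.57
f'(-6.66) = -0.00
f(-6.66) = 0.74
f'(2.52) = -0.04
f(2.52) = 0.81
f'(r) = (5 - 16*r)*(6*r^2 - 3*r - 2)/(8*r^2 - 5*r - 3)^2 + (12*r - 3)/(8*r^2 - 5*r - 3) = (-6*r^2 - 4*r - 1)/(64*r^4 - 80*r^3 - 23*r^2 + 30*r + 9)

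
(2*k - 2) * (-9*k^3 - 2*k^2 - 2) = -18*k^4 + 14*k^3 + 4*k^2 - 4*k + 4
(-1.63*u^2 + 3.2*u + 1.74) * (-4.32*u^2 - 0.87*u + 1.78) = 7.0416*u^4 - 12.4059*u^3 - 13.2022*u^2 + 4.1822*u + 3.0972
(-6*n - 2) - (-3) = 1 - 6*n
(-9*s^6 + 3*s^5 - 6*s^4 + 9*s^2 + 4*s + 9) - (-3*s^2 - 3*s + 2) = -9*s^6 + 3*s^5 - 6*s^4 + 12*s^2 + 7*s + 7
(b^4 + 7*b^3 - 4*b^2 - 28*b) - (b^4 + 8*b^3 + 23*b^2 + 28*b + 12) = -b^3 - 27*b^2 - 56*b - 12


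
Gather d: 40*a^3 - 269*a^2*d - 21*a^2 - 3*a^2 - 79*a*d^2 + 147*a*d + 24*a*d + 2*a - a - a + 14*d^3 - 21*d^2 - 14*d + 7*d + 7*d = 40*a^3 - 24*a^2 + 14*d^3 + d^2*(-79*a - 21) + d*(-269*a^2 + 171*a)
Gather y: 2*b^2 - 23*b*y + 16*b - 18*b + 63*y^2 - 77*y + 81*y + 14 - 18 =2*b^2 - 2*b + 63*y^2 + y*(4 - 23*b) - 4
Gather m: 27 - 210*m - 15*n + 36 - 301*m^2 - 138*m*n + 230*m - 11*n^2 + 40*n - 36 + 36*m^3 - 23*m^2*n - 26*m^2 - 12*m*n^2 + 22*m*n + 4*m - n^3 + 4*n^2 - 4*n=36*m^3 + m^2*(-23*n - 327) + m*(-12*n^2 - 116*n + 24) - n^3 - 7*n^2 + 21*n + 27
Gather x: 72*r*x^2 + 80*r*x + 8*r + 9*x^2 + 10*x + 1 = 8*r + x^2*(72*r + 9) + x*(80*r + 10) + 1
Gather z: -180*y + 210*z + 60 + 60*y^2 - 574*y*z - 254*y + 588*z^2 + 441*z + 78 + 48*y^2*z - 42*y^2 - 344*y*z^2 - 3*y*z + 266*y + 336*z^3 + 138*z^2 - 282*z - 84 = 18*y^2 - 168*y + 336*z^3 + z^2*(726 - 344*y) + z*(48*y^2 - 577*y + 369) + 54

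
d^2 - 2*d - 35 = (d - 7)*(d + 5)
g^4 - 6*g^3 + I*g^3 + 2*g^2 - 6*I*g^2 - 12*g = g*(g - 6)*(g - I)*(g + 2*I)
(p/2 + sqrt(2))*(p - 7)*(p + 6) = p^3/2 - p^2/2 + sqrt(2)*p^2 - 21*p - sqrt(2)*p - 42*sqrt(2)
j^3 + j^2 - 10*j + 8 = (j - 2)*(j - 1)*(j + 4)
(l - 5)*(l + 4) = l^2 - l - 20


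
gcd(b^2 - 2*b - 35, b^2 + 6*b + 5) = b + 5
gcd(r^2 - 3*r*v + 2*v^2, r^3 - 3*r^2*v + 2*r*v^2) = r^2 - 3*r*v + 2*v^2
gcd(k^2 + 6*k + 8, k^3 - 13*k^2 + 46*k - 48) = 1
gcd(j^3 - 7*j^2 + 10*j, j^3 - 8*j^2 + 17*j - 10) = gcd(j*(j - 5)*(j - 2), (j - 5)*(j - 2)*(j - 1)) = j^2 - 7*j + 10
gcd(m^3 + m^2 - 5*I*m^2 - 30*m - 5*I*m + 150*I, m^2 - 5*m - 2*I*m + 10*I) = m - 5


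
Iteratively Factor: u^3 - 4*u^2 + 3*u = (u - 3)*(u^2 - u) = u*(u - 3)*(u - 1)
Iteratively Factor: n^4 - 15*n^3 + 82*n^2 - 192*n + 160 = (n - 4)*(n^3 - 11*n^2 + 38*n - 40) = (n - 5)*(n - 4)*(n^2 - 6*n + 8) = (n - 5)*(n - 4)*(n - 2)*(n - 4)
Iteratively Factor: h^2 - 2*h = (h)*(h - 2)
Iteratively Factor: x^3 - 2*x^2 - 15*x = (x + 3)*(x^2 - 5*x) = x*(x + 3)*(x - 5)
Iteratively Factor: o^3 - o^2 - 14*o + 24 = (o - 3)*(o^2 + 2*o - 8) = (o - 3)*(o - 2)*(o + 4)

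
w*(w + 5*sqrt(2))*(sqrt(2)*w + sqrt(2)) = sqrt(2)*w^3 + sqrt(2)*w^2 + 10*w^2 + 10*w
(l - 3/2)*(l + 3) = l^2 + 3*l/2 - 9/2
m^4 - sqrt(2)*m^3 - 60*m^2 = m^2*(m - 6*sqrt(2))*(m + 5*sqrt(2))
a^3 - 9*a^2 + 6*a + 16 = (a - 8)*(a - 2)*(a + 1)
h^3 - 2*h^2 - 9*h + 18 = (h - 3)*(h - 2)*(h + 3)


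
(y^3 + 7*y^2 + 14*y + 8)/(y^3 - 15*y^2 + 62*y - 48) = (y^3 + 7*y^2 + 14*y + 8)/(y^3 - 15*y^2 + 62*y - 48)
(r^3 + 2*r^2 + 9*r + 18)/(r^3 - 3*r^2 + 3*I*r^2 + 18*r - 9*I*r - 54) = (r^2 + r*(2 + 3*I) + 6*I)/(r^2 + r*(-3 + 6*I) - 18*I)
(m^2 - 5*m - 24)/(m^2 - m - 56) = (m + 3)/(m + 7)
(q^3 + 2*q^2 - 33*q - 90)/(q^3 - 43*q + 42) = (q^2 + 8*q + 15)/(q^2 + 6*q - 7)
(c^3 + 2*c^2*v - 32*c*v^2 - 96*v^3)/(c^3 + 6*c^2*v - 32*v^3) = (-c + 6*v)/(-c + 2*v)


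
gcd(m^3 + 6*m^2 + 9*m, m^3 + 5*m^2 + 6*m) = m^2 + 3*m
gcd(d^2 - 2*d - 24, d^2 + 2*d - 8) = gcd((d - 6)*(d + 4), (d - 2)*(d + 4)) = d + 4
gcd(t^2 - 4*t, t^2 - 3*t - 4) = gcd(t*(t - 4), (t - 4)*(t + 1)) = t - 4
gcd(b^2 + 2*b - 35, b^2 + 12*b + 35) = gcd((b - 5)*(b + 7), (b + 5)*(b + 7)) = b + 7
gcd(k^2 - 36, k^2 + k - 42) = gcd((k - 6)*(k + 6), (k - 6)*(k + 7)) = k - 6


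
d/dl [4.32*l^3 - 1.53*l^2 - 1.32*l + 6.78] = 12.96*l^2 - 3.06*l - 1.32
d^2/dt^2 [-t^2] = -2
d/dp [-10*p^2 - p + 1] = -20*p - 1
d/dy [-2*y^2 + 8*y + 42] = 8 - 4*y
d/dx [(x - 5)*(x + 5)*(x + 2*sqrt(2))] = 3*x^2 + 4*sqrt(2)*x - 25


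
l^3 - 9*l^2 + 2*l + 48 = (l - 8)*(l - 3)*(l + 2)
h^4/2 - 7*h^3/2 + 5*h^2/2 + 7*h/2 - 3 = (h/2 + 1/2)*(h - 6)*(h - 1)^2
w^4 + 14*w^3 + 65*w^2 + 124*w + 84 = (w + 2)^2*(w + 3)*(w + 7)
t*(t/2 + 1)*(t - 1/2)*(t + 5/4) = t^4/2 + 11*t^3/8 + 7*t^2/16 - 5*t/8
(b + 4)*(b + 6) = b^2 + 10*b + 24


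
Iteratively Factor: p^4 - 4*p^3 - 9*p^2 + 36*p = (p)*(p^3 - 4*p^2 - 9*p + 36) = p*(p + 3)*(p^2 - 7*p + 12) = p*(p - 4)*(p + 3)*(p - 3)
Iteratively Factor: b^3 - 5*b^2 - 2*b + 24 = (b - 4)*(b^2 - b - 6) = (b - 4)*(b + 2)*(b - 3)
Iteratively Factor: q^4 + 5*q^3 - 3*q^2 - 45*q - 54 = (q + 2)*(q^3 + 3*q^2 - 9*q - 27) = (q - 3)*(q + 2)*(q^2 + 6*q + 9) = (q - 3)*(q + 2)*(q + 3)*(q + 3)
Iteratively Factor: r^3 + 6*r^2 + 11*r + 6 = (r + 3)*(r^2 + 3*r + 2) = (r + 2)*(r + 3)*(r + 1)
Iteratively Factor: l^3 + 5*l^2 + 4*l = (l + 4)*(l^2 + l) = (l + 1)*(l + 4)*(l)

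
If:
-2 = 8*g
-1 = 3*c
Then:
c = -1/3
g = -1/4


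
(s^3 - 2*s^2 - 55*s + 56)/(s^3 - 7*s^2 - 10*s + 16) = (s + 7)/(s + 2)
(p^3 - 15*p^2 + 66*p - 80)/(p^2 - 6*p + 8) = (p^2 - 13*p + 40)/(p - 4)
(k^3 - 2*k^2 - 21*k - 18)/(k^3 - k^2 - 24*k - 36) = (k + 1)/(k + 2)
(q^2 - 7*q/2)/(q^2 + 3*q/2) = (2*q - 7)/(2*q + 3)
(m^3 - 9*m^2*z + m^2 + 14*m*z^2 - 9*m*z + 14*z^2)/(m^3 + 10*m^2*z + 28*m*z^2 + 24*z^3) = (m^3 - 9*m^2*z + m^2 + 14*m*z^2 - 9*m*z + 14*z^2)/(m^3 + 10*m^2*z + 28*m*z^2 + 24*z^3)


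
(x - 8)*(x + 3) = x^2 - 5*x - 24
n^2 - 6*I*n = n*(n - 6*I)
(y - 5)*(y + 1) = y^2 - 4*y - 5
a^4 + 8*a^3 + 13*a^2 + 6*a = a*(a + 1)^2*(a + 6)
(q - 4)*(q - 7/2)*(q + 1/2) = q^3 - 7*q^2 + 41*q/4 + 7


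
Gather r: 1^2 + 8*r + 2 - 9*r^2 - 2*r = -9*r^2 + 6*r + 3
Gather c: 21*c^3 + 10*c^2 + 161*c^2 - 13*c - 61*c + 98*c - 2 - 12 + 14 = 21*c^3 + 171*c^2 + 24*c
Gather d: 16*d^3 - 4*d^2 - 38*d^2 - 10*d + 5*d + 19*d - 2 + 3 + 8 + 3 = 16*d^3 - 42*d^2 + 14*d + 12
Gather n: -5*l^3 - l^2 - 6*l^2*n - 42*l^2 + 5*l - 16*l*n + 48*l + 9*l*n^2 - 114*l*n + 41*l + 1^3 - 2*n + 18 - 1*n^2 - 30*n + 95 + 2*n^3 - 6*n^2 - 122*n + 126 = -5*l^3 - 43*l^2 + 94*l + 2*n^3 + n^2*(9*l - 7) + n*(-6*l^2 - 130*l - 154) + 240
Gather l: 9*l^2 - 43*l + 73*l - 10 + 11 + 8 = 9*l^2 + 30*l + 9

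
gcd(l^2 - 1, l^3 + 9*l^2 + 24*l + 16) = l + 1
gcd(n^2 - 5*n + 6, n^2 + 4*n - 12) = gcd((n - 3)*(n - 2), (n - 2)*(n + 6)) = n - 2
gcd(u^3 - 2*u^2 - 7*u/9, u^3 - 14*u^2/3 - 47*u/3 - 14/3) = u + 1/3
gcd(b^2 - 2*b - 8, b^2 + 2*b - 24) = b - 4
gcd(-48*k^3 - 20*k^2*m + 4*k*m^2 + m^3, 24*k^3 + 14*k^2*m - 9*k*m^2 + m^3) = 4*k - m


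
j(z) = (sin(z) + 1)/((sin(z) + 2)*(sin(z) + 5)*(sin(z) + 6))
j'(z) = -(sin(z) + 1)*cos(z)/((sin(z) + 2)*(sin(z) + 5)*(sin(z) + 6)^2) - (sin(z) + 1)*cos(z)/((sin(z) + 2)*(sin(z) + 5)^2*(sin(z) + 6)) - (sin(z) + 1)*cos(z)/((sin(z) + 2)^2*(sin(z) + 5)*(sin(z) + 6)) + cos(z)/((sin(z) + 2)*(sin(z) + 5)*(sin(z) + 6))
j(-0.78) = 0.01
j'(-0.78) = 0.02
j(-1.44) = 0.00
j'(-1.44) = 0.01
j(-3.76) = 0.02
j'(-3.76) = 0.00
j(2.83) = 0.02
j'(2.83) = 0.00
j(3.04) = 0.02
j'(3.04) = -0.00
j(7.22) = 0.02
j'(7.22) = -0.00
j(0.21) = 0.02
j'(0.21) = 0.00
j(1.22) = 0.02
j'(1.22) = -0.00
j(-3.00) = 0.02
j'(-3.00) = 0.00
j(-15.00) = 0.01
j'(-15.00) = -0.01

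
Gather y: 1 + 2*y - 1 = 2*y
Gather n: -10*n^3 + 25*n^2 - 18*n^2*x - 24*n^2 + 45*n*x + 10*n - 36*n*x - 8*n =-10*n^3 + n^2*(1 - 18*x) + n*(9*x + 2)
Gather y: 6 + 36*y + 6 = 36*y + 12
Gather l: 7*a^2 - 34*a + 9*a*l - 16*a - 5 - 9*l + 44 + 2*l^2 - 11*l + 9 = 7*a^2 - 50*a + 2*l^2 + l*(9*a - 20) + 48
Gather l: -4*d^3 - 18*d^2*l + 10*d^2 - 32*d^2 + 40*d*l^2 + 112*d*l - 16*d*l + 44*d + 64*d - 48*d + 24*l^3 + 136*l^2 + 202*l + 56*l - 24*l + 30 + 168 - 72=-4*d^3 - 22*d^2 + 60*d + 24*l^3 + l^2*(40*d + 136) + l*(-18*d^2 + 96*d + 234) + 126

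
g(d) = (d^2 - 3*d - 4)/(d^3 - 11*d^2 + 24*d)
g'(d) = (2*d - 3)/(d^3 - 11*d^2 + 24*d) + (-3*d^2 + 22*d - 24)*(d^2 - 3*d - 4)/(d^3 - 11*d^2 + 24*d)^2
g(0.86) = -0.44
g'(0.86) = 0.15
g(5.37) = -0.26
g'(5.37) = -0.17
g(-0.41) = 0.22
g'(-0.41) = 0.96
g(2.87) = -2.28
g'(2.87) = -15.79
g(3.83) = 0.06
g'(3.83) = -0.43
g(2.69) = -1.09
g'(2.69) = -2.78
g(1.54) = -0.43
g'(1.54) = -0.08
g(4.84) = -0.17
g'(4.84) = -0.16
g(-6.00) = -0.07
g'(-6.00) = 0.00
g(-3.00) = -0.07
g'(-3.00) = 0.00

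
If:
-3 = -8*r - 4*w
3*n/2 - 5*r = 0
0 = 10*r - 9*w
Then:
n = 45/56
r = 27/112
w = 15/56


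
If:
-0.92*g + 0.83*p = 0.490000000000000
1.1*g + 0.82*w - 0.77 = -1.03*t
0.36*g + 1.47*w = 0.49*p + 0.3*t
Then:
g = 3.74154593489006 - 12.45*w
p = 4.737617180842 - 13.8*w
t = 12.5*w - 3.24825294017385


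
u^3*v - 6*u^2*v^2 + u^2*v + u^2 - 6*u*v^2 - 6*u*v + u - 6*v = (u + 1)*(u - 6*v)*(u*v + 1)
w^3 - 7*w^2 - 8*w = w*(w - 8)*(w + 1)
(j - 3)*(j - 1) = j^2 - 4*j + 3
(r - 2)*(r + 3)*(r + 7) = r^3 + 8*r^2 + r - 42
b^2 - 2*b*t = b*(b - 2*t)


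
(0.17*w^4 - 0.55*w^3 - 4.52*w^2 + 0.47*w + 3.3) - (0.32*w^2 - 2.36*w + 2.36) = 0.17*w^4 - 0.55*w^3 - 4.84*w^2 + 2.83*w + 0.94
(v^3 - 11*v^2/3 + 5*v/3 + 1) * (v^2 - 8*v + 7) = v^5 - 35*v^4/3 + 38*v^3 - 38*v^2 + 11*v/3 + 7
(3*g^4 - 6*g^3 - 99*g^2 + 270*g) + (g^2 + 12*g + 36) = 3*g^4 - 6*g^3 - 98*g^2 + 282*g + 36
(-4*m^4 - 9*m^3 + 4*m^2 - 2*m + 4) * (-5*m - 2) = 20*m^5 + 53*m^4 - 2*m^3 + 2*m^2 - 16*m - 8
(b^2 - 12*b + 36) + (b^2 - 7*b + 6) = 2*b^2 - 19*b + 42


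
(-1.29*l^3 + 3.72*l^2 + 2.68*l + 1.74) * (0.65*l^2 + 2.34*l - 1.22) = -0.8385*l^5 - 0.6006*l^4 + 12.0206*l^3 + 2.8638*l^2 + 0.802*l - 2.1228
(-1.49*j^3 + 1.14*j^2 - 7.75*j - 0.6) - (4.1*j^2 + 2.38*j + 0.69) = -1.49*j^3 - 2.96*j^2 - 10.13*j - 1.29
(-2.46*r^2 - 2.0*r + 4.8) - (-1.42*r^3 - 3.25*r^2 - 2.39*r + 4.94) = 1.42*r^3 + 0.79*r^2 + 0.39*r - 0.140000000000001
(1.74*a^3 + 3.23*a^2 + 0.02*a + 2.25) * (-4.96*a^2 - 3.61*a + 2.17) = -8.6304*a^5 - 22.3022*a^4 - 7.9837*a^3 - 4.2231*a^2 - 8.0791*a + 4.8825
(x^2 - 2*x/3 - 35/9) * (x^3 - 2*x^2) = x^5 - 8*x^4/3 - 23*x^3/9 + 70*x^2/9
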